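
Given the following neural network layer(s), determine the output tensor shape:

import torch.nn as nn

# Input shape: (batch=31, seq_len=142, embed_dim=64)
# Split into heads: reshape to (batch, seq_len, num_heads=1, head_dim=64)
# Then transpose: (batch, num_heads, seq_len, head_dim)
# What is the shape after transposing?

Input shape: (31, 142, 64)
  -> after reshape: (31, 142, 1, 64)
Output shape: (31, 1, 142, 64)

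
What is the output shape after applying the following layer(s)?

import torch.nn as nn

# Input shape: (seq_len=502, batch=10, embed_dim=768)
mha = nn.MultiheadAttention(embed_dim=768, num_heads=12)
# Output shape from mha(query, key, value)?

Input shape: (502, 10, 768)
Output shape: (502, 10, 768)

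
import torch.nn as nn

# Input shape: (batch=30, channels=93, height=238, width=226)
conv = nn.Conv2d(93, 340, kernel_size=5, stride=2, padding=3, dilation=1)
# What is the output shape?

Input shape: (30, 93, 238, 226)
Output shape: (30, 340, 120, 114)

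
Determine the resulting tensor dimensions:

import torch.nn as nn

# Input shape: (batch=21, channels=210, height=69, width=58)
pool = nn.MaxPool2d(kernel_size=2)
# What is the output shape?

Input shape: (21, 210, 69, 58)
Output shape: (21, 210, 34, 29)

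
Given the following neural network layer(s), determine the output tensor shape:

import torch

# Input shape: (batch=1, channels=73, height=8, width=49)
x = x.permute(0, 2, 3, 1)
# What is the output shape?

Input shape: (1, 73, 8, 49)
Output shape: (1, 8, 49, 73)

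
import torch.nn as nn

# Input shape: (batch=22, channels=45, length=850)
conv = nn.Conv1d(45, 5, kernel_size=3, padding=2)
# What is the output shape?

Input shape: (22, 45, 850)
Output shape: (22, 5, 852)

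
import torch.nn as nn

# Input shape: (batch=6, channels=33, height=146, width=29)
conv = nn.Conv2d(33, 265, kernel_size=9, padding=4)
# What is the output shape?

Input shape: (6, 33, 146, 29)
Output shape: (6, 265, 146, 29)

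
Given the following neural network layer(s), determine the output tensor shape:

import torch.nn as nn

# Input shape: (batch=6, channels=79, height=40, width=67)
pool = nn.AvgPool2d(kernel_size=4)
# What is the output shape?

Input shape: (6, 79, 40, 67)
Output shape: (6, 79, 10, 16)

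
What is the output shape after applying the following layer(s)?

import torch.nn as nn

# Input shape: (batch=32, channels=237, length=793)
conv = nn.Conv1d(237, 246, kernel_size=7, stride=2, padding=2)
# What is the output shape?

Input shape: (32, 237, 793)
Output shape: (32, 246, 396)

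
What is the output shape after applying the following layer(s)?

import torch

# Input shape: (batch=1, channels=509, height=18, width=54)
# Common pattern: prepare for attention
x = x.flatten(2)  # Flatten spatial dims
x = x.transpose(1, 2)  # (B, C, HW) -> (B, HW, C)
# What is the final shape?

Input shape: (1, 509, 18, 54)
  -> after flatten(2): (1, 509, 972)
Output shape: (1, 972, 509)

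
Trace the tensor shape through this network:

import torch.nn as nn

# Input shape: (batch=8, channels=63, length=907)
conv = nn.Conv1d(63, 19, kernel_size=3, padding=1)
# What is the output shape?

Input shape: (8, 63, 907)
Output shape: (8, 19, 907)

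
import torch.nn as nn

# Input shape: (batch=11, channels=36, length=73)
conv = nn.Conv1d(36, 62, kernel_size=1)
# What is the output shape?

Input shape: (11, 36, 73)
Output shape: (11, 62, 73)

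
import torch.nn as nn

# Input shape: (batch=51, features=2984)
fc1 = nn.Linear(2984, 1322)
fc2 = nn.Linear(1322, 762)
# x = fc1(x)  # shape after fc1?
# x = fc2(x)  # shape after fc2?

Input shape: (51, 2984)
  -> after fc1: (51, 1322)
Output shape: (51, 762)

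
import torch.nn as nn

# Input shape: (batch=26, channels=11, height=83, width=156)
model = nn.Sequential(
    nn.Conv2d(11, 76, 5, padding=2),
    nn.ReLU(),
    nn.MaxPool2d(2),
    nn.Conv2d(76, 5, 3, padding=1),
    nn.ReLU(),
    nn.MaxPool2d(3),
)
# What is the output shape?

Input shape: (26, 11, 83, 156)
  -> after first Conv2d: (26, 76, 83, 156)
  -> after first MaxPool2d: (26, 76, 41, 78)
  -> after second Conv2d: (26, 5, 41, 78)
Output shape: (26, 5, 13, 26)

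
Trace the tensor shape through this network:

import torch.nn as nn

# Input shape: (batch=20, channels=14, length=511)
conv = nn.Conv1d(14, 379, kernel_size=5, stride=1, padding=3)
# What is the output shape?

Input shape: (20, 14, 511)
Output shape: (20, 379, 513)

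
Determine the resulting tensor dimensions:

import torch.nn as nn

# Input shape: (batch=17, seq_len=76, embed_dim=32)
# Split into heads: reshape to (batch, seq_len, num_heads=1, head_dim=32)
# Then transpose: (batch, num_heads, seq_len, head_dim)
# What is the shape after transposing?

Input shape: (17, 76, 32)
  -> after reshape: (17, 76, 1, 32)
Output shape: (17, 1, 76, 32)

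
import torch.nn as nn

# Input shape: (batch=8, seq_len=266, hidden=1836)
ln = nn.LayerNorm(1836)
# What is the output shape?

Input shape: (8, 266, 1836)
Output shape: (8, 266, 1836)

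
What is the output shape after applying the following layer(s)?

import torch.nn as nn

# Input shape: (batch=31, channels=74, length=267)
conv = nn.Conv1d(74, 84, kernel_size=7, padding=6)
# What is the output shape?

Input shape: (31, 74, 267)
Output shape: (31, 84, 273)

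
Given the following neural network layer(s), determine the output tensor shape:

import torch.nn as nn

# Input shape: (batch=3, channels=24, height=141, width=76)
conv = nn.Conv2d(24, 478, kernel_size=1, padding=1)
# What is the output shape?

Input shape: (3, 24, 141, 76)
Output shape: (3, 478, 143, 78)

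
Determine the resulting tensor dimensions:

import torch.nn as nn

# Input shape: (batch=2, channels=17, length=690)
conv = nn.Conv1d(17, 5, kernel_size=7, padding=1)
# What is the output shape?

Input shape: (2, 17, 690)
Output shape: (2, 5, 686)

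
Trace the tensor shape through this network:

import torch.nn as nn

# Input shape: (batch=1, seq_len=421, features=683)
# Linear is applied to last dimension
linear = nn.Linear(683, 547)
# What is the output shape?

Input shape: (1, 421, 683)
Output shape: (1, 421, 547)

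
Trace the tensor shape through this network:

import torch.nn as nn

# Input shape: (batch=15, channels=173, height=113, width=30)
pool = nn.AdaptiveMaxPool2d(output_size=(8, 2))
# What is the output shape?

Input shape: (15, 173, 113, 30)
Output shape: (15, 173, 8, 2)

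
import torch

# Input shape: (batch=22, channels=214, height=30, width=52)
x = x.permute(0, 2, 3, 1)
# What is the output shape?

Input shape: (22, 214, 30, 52)
Output shape: (22, 30, 52, 214)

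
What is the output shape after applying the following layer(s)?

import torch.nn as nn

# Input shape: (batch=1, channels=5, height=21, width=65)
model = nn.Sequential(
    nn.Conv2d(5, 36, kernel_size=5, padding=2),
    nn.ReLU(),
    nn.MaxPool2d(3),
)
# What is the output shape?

Input shape: (1, 5, 21, 65)
  -> after Conv2d: (1, 36, 21, 65)
  -> after ReLU: (1, 36, 21, 65)
Output shape: (1, 36, 7, 21)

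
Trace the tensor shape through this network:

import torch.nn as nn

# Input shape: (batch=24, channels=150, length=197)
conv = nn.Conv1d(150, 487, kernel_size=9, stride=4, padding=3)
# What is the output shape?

Input shape: (24, 150, 197)
Output shape: (24, 487, 49)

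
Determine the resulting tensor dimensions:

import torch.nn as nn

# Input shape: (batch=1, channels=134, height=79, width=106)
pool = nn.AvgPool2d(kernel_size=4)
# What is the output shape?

Input shape: (1, 134, 79, 106)
Output shape: (1, 134, 19, 26)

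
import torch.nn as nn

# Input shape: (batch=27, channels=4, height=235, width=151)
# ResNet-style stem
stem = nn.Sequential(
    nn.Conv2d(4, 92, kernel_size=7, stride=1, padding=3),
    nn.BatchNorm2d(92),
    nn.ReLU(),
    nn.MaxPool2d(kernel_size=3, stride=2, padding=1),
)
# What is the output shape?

Input shape: (27, 4, 235, 151)
  -> after Conv2d 7x7 stride=1: (27, 92, 235, 151)
Output shape: (27, 92, 118, 76)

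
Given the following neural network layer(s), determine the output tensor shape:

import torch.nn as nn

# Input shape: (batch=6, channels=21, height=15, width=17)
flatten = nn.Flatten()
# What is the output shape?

Input shape: (6, 21, 15, 17)
Output shape: (6, 5355)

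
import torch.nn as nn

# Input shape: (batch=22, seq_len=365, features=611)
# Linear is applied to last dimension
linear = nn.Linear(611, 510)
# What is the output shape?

Input shape: (22, 365, 611)
Output shape: (22, 365, 510)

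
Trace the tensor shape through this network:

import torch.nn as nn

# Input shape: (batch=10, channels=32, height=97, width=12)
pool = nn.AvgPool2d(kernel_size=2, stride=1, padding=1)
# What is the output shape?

Input shape: (10, 32, 97, 12)
Output shape: (10, 32, 98, 13)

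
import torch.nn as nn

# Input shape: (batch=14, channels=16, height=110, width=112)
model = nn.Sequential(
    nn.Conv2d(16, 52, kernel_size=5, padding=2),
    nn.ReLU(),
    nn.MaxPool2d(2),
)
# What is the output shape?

Input shape: (14, 16, 110, 112)
  -> after Conv2d: (14, 52, 110, 112)
  -> after ReLU: (14, 52, 110, 112)
Output shape: (14, 52, 55, 56)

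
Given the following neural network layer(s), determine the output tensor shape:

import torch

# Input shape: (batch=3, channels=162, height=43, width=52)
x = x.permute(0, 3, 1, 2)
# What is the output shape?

Input shape: (3, 162, 43, 52)
Output shape: (3, 52, 162, 43)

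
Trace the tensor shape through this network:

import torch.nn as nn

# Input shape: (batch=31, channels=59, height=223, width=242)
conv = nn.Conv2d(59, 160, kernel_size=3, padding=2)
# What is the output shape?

Input shape: (31, 59, 223, 242)
Output shape: (31, 160, 225, 244)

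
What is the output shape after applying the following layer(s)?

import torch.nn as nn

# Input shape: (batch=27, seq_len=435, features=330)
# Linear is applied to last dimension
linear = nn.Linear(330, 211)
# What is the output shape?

Input shape: (27, 435, 330)
Output shape: (27, 435, 211)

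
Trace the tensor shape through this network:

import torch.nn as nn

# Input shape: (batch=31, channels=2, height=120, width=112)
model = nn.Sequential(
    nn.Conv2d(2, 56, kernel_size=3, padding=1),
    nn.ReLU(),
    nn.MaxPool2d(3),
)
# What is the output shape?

Input shape: (31, 2, 120, 112)
  -> after Conv2d: (31, 56, 120, 112)
  -> after ReLU: (31, 56, 120, 112)
Output shape: (31, 56, 40, 37)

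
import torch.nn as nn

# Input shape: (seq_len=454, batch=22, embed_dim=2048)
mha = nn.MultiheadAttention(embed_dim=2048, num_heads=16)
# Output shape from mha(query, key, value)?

Input shape: (454, 22, 2048)
Output shape: (454, 22, 2048)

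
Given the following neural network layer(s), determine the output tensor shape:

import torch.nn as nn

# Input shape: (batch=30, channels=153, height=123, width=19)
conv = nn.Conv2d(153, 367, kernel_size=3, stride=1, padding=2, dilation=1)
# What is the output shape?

Input shape: (30, 153, 123, 19)
Output shape: (30, 367, 125, 21)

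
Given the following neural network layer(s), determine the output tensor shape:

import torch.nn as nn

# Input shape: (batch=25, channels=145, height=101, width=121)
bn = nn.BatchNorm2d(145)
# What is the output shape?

Input shape: (25, 145, 101, 121)
Output shape: (25, 145, 101, 121)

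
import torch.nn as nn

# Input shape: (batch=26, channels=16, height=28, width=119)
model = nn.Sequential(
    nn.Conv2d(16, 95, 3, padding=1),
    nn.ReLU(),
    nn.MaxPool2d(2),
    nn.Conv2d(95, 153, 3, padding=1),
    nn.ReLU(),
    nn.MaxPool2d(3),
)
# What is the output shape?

Input shape: (26, 16, 28, 119)
  -> after first Conv2d: (26, 95, 28, 119)
  -> after first MaxPool2d: (26, 95, 14, 59)
  -> after second Conv2d: (26, 153, 14, 59)
Output shape: (26, 153, 4, 19)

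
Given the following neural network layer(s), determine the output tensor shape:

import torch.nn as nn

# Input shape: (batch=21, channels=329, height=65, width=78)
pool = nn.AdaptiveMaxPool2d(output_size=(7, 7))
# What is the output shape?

Input shape: (21, 329, 65, 78)
Output shape: (21, 329, 7, 7)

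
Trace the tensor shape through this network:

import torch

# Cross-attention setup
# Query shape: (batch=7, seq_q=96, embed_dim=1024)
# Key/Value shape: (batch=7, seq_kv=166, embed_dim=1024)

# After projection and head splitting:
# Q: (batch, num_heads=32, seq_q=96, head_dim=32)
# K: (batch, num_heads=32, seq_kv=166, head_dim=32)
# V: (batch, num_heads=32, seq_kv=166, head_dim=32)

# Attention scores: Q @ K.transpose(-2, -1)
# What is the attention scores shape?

Input shape: (7, 96, 1024)
Output shape: (7, 32, 96, 166)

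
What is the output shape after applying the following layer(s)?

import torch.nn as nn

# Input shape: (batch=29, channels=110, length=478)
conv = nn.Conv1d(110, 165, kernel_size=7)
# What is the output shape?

Input shape: (29, 110, 478)
Output shape: (29, 165, 472)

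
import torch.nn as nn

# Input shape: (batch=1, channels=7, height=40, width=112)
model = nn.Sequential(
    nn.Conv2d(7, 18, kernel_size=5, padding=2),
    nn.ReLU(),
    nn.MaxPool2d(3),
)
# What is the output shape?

Input shape: (1, 7, 40, 112)
  -> after Conv2d: (1, 18, 40, 112)
  -> after ReLU: (1, 18, 40, 112)
Output shape: (1, 18, 13, 37)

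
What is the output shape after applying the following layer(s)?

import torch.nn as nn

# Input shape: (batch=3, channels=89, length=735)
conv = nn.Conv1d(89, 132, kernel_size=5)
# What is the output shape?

Input shape: (3, 89, 735)
Output shape: (3, 132, 731)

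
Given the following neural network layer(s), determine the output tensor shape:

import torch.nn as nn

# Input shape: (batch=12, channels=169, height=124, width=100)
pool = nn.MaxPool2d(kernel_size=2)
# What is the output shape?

Input shape: (12, 169, 124, 100)
Output shape: (12, 169, 62, 50)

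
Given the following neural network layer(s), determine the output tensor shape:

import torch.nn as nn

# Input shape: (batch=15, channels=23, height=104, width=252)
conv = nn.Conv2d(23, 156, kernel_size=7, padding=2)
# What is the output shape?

Input shape: (15, 23, 104, 252)
Output shape: (15, 156, 102, 250)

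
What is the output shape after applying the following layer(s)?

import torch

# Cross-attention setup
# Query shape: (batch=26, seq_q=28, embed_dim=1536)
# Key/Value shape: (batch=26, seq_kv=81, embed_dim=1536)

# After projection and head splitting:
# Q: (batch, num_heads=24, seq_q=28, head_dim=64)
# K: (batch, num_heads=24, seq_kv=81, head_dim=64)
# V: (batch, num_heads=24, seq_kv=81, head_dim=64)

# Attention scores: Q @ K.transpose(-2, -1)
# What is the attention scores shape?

Input shape: (26, 28, 1536)
Output shape: (26, 24, 28, 81)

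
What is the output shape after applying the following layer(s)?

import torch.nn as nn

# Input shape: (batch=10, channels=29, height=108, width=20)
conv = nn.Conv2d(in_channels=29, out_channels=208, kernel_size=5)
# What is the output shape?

Input shape: (10, 29, 108, 20)
Output shape: (10, 208, 104, 16)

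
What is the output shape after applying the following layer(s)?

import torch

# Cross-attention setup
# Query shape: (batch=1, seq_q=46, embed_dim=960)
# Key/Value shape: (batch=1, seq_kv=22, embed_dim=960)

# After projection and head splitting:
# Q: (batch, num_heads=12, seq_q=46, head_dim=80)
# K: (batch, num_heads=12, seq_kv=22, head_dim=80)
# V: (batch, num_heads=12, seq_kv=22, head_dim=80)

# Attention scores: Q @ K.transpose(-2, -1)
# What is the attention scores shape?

Input shape: (1, 46, 960)
Output shape: (1, 12, 46, 22)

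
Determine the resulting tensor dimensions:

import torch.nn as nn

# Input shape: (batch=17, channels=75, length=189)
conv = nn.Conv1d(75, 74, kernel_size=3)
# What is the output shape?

Input shape: (17, 75, 189)
Output shape: (17, 74, 187)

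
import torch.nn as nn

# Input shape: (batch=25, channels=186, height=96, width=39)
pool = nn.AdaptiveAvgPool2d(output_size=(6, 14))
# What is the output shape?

Input shape: (25, 186, 96, 39)
Output shape: (25, 186, 6, 14)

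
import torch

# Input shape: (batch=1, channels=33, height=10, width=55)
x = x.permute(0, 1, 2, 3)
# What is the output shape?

Input shape: (1, 33, 10, 55)
Output shape: (1, 33, 10, 55)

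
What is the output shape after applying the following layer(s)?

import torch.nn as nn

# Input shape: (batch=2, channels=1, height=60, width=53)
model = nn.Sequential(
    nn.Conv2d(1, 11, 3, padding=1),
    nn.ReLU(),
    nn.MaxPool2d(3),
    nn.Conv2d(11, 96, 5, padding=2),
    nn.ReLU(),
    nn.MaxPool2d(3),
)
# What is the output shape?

Input shape: (2, 1, 60, 53)
  -> after first Conv2d: (2, 11, 60, 53)
  -> after first MaxPool2d: (2, 11, 20, 17)
  -> after second Conv2d: (2, 96, 20, 17)
Output shape: (2, 96, 6, 5)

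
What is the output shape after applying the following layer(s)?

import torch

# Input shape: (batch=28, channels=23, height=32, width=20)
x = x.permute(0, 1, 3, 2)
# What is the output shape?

Input shape: (28, 23, 32, 20)
Output shape: (28, 23, 20, 32)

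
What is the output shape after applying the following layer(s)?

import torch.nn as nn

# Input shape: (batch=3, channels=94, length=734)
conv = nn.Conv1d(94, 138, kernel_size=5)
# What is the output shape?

Input shape: (3, 94, 734)
Output shape: (3, 138, 730)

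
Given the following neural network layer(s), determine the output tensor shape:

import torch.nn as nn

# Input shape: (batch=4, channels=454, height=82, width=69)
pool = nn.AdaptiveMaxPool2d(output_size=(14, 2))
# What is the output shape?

Input shape: (4, 454, 82, 69)
Output shape: (4, 454, 14, 2)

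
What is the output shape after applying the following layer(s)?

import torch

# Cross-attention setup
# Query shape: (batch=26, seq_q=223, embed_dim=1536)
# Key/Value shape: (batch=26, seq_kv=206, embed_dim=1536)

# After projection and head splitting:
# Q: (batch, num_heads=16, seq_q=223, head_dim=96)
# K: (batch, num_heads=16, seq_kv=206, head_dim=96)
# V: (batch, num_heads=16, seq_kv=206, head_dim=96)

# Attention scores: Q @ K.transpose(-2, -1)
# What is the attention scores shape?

Input shape: (26, 223, 1536)
Output shape: (26, 16, 223, 206)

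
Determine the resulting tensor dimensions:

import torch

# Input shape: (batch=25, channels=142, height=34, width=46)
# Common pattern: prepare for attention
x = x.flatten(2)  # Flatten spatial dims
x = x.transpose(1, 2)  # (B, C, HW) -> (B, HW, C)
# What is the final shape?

Input shape: (25, 142, 34, 46)
  -> after flatten(2): (25, 142, 1564)
Output shape: (25, 1564, 142)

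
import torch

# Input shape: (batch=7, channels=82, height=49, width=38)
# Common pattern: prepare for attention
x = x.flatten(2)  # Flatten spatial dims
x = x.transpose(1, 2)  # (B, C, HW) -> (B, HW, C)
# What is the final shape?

Input shape: (7, 82, 49, 38)
  -> after flatten(2): (7, 82, 1862)
Output shape: (7, 1862, 82)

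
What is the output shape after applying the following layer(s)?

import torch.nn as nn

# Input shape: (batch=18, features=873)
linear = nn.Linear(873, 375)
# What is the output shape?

Input shape: (18, 873)
Output shape: (18, 375)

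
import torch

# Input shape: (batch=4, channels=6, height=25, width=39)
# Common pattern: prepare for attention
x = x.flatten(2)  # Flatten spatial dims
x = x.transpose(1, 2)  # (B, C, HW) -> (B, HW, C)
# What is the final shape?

Input shape: (4, 6, 25, 39)
  -> after flatten(2): (4, 6, 975)
Output shape: (4, 975, 6)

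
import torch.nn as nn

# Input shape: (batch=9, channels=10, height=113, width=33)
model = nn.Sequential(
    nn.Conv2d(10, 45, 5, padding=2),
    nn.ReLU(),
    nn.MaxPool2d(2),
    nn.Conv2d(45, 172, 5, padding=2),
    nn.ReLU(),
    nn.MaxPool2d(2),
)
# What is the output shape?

Input shape: (9, 10, 113, 33)
  -> after first Conv2d: (9, 45, 113, 33)
  -> after first MaxPool2d: (9, 45, 56, 16)
  -> after second Conv2d: (9, 172, 56, 16)
Output shape: (9, 172, 28, 8)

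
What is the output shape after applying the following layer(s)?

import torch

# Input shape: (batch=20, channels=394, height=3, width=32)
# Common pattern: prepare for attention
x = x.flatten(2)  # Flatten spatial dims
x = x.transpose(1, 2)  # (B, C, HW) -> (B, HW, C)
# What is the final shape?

Input shape: (20, 394, 3, 32)
  -> after flatten(2): (20, 394, 96)
Output shape: (20, 96, 394)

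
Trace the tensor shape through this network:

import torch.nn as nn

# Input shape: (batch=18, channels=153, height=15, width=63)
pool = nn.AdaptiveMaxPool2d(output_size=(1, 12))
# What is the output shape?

Input shape: (18, 153, 15, 63)
Output shape: (18, 153, 1, 12)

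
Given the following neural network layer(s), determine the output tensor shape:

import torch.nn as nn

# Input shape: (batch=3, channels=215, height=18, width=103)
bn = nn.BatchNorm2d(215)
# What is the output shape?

Input shape: (3, 215, 18, 103)
Output shape: (3, 215, 18, 103)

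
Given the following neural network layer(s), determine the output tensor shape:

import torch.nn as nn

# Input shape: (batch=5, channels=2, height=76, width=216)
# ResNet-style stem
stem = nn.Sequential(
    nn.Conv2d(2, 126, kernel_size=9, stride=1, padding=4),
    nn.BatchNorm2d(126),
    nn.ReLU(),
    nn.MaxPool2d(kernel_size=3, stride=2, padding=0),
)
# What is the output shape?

Input shape: (5, 2, 76, 216)
  -> after Conv2d 9x9 stride=1: (5, 126, 76, 216)
Output shape: (5, 126, 37, 107)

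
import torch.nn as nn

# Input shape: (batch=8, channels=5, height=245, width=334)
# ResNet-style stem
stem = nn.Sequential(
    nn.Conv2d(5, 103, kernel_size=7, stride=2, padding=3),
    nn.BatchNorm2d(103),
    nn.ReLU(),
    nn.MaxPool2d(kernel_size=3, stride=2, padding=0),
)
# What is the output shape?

Input shape: (8, 5, 245, 334)
  -> after Conv2d 7x7 stride=2: (8, 103, 123, 167)
Output shape: (8, 103, 61, 83)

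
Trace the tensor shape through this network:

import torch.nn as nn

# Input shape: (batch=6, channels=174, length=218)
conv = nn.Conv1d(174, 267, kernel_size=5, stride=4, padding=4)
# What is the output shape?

Input shape: (6, 174, 218)
Output shape: (6, 267, 56)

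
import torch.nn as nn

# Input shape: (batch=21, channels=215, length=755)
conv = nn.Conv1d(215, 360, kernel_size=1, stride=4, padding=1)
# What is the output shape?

Input shape: (21, 215, 755)
Output shape: (21, 360, 190)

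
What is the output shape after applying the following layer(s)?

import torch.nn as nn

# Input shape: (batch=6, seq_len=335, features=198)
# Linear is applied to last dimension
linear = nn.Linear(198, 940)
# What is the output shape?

Input shape: (6, 335, 198)
Output shape: (6, 335, 940)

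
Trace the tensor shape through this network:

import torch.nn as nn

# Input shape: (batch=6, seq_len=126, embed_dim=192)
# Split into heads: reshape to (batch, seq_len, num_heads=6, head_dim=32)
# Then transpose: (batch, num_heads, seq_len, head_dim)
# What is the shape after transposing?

Input shape: (6, 126, 192)
  -> after reshape: (6, 126, 6, 32)
Output shape: (6, 6, 126, 32)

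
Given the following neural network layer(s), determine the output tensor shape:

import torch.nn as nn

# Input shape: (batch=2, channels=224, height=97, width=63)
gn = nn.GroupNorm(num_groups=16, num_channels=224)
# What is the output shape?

Input shape: (2, 224, 97, 63)
Output shape: (2, 224, 97, 63)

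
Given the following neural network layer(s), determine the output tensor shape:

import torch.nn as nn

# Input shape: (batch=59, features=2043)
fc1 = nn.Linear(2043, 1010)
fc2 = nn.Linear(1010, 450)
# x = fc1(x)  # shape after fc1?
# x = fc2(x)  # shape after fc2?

Input shape: (59, 2043)
  -> after fc1: (59, 1010)
Output shape: (59, 450)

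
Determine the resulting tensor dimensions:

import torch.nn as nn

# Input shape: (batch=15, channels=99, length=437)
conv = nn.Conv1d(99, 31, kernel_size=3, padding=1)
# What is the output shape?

Input shape: (15, 99, 437)
Output shape: (15, 31, 437)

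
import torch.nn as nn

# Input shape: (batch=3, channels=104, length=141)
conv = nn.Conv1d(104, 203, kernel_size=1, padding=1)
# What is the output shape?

Input shape: (3, 104, 141)
Output shape: (3, 203, 143)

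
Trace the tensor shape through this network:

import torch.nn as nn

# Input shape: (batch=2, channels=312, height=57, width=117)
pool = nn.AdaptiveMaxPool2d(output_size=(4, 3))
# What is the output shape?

Input shape: (2, 312, 57, 117)
Output shape: (2, 312, 4, 3)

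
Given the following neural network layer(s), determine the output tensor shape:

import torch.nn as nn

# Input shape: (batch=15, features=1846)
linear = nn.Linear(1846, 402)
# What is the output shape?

Input shape: (15, 1846)
Output shape: (15, 402)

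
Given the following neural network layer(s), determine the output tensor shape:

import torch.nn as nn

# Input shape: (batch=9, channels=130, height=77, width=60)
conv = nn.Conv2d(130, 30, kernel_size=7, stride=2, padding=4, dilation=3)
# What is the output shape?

Input shape: (9, 130, 77, 60)
Output shape: (9, 30, 34, 25)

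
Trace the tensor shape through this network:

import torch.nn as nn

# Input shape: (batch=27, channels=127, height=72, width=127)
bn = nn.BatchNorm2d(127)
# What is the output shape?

Input shape: (27, 127, 72, 127)
Output shape: (27, 127, 72, 127)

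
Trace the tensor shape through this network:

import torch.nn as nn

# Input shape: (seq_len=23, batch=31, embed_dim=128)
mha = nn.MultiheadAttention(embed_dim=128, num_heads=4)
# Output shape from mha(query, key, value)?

Input shape: (23, 31, 128)
Output shape: (23, 31, 128)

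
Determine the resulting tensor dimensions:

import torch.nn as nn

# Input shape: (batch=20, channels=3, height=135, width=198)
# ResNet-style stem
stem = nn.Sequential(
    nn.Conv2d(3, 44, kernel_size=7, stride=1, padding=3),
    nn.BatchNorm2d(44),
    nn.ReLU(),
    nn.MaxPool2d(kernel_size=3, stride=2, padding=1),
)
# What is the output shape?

Input shape: (20, 3, 135, 198)
  -> after Conv2d 7x7 stride=1: (20, 44, 135, 198)
Output shape: (20, 44, 68, 99)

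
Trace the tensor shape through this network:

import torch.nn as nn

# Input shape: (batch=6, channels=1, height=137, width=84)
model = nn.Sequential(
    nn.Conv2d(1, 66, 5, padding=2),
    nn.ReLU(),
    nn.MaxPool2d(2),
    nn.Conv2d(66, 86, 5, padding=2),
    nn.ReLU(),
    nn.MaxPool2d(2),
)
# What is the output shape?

Input shape: (6, 1, 137, 84)
  -> after first Conv2d: (6, 66, 137, 84)
  -> after first MaxPool2d: (6, 66, 68, 42)
  -> after second Conv2d: (6, 86, 68, 42)
Output shape: (6, 86, 34, 21)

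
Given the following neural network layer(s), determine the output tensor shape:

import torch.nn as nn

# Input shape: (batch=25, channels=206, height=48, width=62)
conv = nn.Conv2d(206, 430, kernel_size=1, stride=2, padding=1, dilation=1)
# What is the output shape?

Input shape: (25, 206, 48, 62)
Output shape: (25, 430, 25, 32)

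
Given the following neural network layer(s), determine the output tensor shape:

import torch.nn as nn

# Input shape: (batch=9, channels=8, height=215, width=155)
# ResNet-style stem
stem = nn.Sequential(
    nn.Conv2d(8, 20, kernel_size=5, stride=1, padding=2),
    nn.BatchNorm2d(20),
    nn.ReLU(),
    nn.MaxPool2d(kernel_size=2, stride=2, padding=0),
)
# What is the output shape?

Input shape: (9, 8, 215, 155)
  -> after Conv2d 5x5 stride=1: (9, 20, 215, 155)
Output shape: (9, 20, 107, 77)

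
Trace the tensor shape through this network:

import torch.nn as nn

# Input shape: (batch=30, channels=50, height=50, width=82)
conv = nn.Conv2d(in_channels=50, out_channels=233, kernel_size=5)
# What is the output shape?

Input shape: (30, 50, 50, 82)
Output shape: (30, 233, 46, 78)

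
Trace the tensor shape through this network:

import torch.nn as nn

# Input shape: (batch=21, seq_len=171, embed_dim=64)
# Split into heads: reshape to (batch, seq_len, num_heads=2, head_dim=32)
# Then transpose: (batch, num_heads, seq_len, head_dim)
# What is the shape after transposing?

Input shape: (21, 171, 64)
  -> after reshape: (21, 171, 2, 32)
Output shape: (21, 2, 171, 32)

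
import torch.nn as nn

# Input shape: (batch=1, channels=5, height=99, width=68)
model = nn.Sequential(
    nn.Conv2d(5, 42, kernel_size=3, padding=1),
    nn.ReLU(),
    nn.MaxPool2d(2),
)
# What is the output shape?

Input shape: (1, 5, 99, 68)
  -> after Conv2d: (1, 42, 99, 68)
  -> after ReLU: (1, 42, 99, 68)
Output shape: (1, 42, 49, 34)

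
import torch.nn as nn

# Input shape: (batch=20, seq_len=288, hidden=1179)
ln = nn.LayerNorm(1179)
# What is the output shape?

Input shape: (20, 288, 1179)
Output shape: (20, 288, 1179)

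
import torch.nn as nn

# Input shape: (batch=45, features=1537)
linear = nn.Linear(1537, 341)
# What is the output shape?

Input shape: (45, 1537)
Output shape: (45, 341)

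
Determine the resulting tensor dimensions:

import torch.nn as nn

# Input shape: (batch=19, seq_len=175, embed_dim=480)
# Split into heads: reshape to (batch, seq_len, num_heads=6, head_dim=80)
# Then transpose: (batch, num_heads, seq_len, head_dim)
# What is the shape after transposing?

Input shape: (19, 175, 480)
  -> after reshape: (19, 175, 6, 80)
Output shape: (19, 6, 175, 80)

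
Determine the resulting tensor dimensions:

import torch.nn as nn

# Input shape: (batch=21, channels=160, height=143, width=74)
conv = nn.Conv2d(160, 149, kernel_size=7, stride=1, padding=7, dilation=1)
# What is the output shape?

Input shape: (21, 160, 143, 74)
Output shape: (21, 149, 151, 82)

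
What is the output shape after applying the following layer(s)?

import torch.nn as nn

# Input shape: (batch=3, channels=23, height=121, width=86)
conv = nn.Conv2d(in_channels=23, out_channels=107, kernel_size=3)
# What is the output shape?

Input shape: (3, 23, 121, 86)
Output shape: (3, 107, 119, 84)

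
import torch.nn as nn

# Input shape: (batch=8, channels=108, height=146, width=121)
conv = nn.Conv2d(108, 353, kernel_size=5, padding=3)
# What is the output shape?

Input shape: (8, 108, 146, 121)
Output shape: (8, 353, 148, 123)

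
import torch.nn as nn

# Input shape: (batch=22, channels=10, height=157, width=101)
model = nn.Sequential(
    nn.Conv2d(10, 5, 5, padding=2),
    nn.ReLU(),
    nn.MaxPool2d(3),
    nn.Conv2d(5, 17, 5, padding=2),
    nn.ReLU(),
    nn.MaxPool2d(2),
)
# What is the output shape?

Input shape: (22, 10, 157, 101)
  -> after first Conv2d: (22, 5, 157, 101)
  -> after first MaxPool2d: (22, 5, 52, 33)
  -> after second Conv2d: (22, 17, 52, 33)
Output shape: (22, 17, 26, 16)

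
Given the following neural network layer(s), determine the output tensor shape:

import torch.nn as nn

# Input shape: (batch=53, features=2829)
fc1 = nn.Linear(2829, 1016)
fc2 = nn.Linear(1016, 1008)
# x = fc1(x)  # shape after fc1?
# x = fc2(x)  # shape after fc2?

Input shape: (53, 2829)
  -> after fc1: (53, 1016)
Output shape: (53, 1008)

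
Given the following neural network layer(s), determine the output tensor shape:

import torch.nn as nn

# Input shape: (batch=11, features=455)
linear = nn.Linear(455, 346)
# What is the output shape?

Input shape: (11, 455)
Output shape: (11, 346)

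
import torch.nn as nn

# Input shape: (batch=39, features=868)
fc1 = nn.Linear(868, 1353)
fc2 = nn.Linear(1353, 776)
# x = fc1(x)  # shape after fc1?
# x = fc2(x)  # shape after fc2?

Input shape: (39, 868)
  -> after fc1: (39, 1353)
Output shape: (39, 776)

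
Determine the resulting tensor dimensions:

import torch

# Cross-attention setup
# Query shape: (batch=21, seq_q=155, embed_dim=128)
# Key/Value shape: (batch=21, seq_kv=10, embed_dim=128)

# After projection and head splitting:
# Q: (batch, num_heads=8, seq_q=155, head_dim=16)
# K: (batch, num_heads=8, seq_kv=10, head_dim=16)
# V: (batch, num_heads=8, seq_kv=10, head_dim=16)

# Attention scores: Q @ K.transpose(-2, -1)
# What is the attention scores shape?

Input shape: (21, 155, 128)
Output shape: (21, 8, 155, 10)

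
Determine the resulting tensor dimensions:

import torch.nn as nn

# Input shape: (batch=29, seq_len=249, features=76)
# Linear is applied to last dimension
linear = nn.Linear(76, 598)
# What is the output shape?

Input shape: (29, 249, 76)
Output shape: (29, 249, 598)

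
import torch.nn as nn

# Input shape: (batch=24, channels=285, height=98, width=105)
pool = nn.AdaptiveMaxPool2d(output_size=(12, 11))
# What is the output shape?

Input shape: (24, 285, 98, 105)
Output shape: (24, 285, 12, 11)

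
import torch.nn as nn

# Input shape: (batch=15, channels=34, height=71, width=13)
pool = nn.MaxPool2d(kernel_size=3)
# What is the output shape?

Input shape: (15, 34, 71, 13)
Output shape: (15, 34, 23, 4)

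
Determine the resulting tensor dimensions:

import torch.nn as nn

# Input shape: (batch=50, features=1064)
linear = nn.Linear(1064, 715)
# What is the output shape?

Input shape: (50, 1064)
Output shape: (50, 715)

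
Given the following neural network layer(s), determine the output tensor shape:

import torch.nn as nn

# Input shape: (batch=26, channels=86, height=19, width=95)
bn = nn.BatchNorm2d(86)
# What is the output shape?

Input shape: (26, 86, 19, 95)
Output shape: (26, 86, 19, 95)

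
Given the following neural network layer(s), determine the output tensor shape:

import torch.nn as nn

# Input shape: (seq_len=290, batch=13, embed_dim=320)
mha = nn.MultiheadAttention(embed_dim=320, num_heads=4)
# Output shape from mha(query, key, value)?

Input shape: (290, 13, 320)
Output shape: (290, 13, 320)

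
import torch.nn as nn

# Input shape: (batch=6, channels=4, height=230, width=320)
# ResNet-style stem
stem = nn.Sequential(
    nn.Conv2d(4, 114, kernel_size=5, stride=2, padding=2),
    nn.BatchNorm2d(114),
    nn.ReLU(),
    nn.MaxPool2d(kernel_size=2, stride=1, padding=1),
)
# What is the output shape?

Input shape: (6, 4, 230, 320)
  -> after Conv2d 5x5 stride=2: (6, 114, 115, 160)
Output shape: (6, 114, 116, 161)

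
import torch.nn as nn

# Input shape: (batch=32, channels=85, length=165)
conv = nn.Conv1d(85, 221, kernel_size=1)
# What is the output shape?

Input shape: (32, 85, 165)
Output shape: (32, 221, 165)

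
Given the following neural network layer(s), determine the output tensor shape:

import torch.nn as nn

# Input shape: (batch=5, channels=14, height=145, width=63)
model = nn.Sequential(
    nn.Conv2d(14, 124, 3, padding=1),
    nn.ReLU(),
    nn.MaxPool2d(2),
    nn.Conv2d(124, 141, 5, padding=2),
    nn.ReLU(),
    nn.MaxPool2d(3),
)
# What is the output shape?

Input shape: (5, 14, 145, 63)
  -> after first Conv2d: (5, 124, 145, 63)
  -> after first MaxPool2d: (5, 124, 72, 31)
  -> after second Conv2d: (5, 141, 72, 31)
Output shape: (5, 141, 24, 10)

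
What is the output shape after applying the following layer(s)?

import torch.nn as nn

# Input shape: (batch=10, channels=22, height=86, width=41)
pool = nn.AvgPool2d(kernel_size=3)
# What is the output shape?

Input shape: (10, 22, 86, 41)
Output shape: (10, 22, 28, 13)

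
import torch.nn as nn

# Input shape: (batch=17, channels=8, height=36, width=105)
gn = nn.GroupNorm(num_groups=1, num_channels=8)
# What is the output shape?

Input shape: (17, 8, 36, 105)
Output shape: (17, 8, 36, 105)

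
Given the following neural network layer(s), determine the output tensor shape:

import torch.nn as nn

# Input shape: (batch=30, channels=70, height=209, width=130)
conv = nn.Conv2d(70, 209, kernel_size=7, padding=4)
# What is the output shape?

Input shape: (30, 70, 209, 130)
Output shape: (30, 209, 211, 132)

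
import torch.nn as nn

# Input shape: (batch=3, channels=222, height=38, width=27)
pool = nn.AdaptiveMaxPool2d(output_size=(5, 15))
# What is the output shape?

Input shape: (3, 222, 38, 27)
Output shape: (3, 222, 5, 15)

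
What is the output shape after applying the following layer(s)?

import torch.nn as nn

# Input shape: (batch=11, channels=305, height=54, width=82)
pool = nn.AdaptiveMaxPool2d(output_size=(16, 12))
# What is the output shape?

Input shape: (11, 305, 54, 82)
Output shape: (11, 305, 16, 12)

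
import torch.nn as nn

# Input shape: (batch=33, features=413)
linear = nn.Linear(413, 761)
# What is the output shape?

Input shape: (33, 413)
Output shape: (33, 761)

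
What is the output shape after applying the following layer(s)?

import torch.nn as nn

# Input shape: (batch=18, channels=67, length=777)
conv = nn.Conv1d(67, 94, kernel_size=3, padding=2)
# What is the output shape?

Input shape: (18, 67, 777)
Output shape: (18, 94, 779)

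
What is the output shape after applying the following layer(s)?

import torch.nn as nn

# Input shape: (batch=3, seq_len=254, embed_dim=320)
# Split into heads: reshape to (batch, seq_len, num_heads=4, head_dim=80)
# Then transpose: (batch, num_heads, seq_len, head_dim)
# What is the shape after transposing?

Input shape: (3, 254, 320)
  -> after reshape: (3, 254, 4, 80)
Output shape: (3, 4, 254, 80)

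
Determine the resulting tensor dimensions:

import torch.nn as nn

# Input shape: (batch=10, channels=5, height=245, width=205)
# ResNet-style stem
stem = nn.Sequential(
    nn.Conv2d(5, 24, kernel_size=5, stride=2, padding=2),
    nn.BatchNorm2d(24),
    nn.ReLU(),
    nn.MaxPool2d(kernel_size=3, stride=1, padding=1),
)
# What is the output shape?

Input shape: (10, 5, 245, 205)
  -> after Conv2d 5x5 stride=2: (10, 24, 123, 103)
Output shape: (10, 24, 123, 103)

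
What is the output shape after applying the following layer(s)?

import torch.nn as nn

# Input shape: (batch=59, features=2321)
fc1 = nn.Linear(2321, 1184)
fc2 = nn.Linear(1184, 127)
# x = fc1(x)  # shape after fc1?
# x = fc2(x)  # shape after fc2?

Input shape: (59, 2321)
  -> after fc1: (59, 1184)
Output shape: (59, 127)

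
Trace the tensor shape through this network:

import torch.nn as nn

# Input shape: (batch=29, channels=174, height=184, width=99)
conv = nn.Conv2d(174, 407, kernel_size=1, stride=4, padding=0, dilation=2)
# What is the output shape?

Input shape: (29, 174, 184, 99)
Output shape: (29, 407, 46, 25)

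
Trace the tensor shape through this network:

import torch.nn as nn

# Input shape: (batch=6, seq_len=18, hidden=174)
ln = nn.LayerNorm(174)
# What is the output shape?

Input shape: (6, 18, 174)
Output shape: (6, 18, 174)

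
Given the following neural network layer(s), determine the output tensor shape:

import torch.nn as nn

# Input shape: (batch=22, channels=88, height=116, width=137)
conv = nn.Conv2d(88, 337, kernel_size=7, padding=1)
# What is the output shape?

Input shape: (22, 88, 116, 137)
Output shape: (22, 337, 112, 133)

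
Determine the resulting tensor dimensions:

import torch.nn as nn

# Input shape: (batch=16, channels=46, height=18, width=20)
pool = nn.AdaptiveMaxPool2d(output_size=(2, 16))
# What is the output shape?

Input shape: (16, 46, 18, 20)
Output shape: (16, 46, 2, 16)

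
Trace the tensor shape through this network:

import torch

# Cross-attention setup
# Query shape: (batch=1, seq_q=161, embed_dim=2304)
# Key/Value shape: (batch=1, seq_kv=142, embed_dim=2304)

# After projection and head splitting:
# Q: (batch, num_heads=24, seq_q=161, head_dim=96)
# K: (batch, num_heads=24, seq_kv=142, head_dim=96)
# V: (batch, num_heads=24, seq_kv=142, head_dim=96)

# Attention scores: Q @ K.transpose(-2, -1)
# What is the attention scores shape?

Input shape: (1, 161, 2304)
Output shape: (1, 24, 161, 142)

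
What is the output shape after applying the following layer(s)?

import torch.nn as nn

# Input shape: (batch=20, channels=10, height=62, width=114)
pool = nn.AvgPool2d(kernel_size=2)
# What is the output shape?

Input shape: (20, 10, 62, 114)
Output shape: (20, 10, 31, 57)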